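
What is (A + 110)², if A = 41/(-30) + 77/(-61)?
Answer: 38607927121/3348900 ≈ 11529.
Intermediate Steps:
A = -4811/1830 (A = 41*(-1/30) + 77*(-1/61) = -41/30 - 77/61 = -4811/1830 ≈ -2.6290)
(A + 110)² = (-4811/1830 + 110)² = (196489/1830)² = 38607927121/3348900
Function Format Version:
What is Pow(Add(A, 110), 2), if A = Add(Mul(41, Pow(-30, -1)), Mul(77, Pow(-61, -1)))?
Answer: Rational(38607927121, 3348900) ≈ 11529.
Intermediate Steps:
A = Rational(-4811, 1830) (A = Add(Mul(41, Rational(-1, 30)), Mul(77, Rational(-1, 61))) = Add(Rational(-41, 30), Rational(-77, 61)) = Rational(-4811, 1830) ≈ -2.6290)
Pow(Add(A, 110), 2) = Pow(Add(Rational(-4811, 1830), 110), 2) = Pow(Rational(196489, 1830), 2) = Rational(38607927121, 3348900)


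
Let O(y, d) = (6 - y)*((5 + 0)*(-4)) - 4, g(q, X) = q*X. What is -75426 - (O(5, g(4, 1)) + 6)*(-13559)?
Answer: -319488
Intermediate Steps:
g(q, X) = X*q
O(y, d) = -124 + 20*y (O(y, d) = (6 - y)*(5*(-4)) - 4 = (6 - y)*(-20) - 4 = (-120 + 20*y) - 4 = -124 + 20*y)
-75426 - (O(5, g(4, 1)) + 6)*(-13559) = -75426 - ((-124 + 20*5) + 6)*(-13559) = -75426 - ((-124 + 100) + 6)*(-13559) = -75426 - (-24 + 6)*(-13559) = -75426 - (-18)*(-13559) = -75426 - 1*244062 = -75426 - 244062 = -319488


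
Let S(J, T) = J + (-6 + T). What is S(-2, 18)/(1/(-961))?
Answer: -9610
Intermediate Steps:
S(J, T) = -6 + J + T
S(-2, 18)/(1/(-961)) = (-6 - 2 + 18)/(1/(-961)) = 10/(-1/961) = 10*(-961) = -9610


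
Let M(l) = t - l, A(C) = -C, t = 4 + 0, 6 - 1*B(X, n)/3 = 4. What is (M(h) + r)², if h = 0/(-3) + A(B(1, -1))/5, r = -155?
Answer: 561001/25 ≈ 22440.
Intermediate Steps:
B(X, n) = 6 (B(X, n) = 18 - 3*4 = 18 - 12 = 6)
t = 4
h = -6/5 (h = 0/(-3) - 1*6/5 = 0*(-⅓) - 6*⅕ = 0 - 6/5 = -6/5 ≈ -1.2000)
M(l) = 4 - l
(M(h) + r)² = ((4 - 1*(-6/5)) - 155)² = ((4 + 6/5) - 155)² = (26/5 - 155)² = (-749/5)² = 561001/25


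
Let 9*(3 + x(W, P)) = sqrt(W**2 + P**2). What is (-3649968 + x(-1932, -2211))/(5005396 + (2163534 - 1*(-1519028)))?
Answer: -1216657/2895986 + sqrt(957905)/26063874 ≈ -0.42008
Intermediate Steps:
x(W, P) = -3 + sqrt(P**2 + W**2)/9 (x(W, P) = -3 + sqrt(W**2 + P**2)/9 = -3 + sqrt(P**2 + W**2)/9)
(-3649968 + x(-1932, -2211))/(5005396 + (2163534 - 1*(-1519028))) = (-3649968 + (-3 + sqrt((-2211)**2 + (-1932)**2)/9))/(5005396 + (2163534 - 1*(-1519028))) = (-3649968 + (-3 + sqrt(4888521 + 3732624)/9))/(5005396 + (2163534 + 1519028)) = (-3649968 + (-3 + sqrt(8621145)/9))/(5005396 + 3682562) = (-3649968 + (-3 + (3*sqrt(957905))/9))/8687958 = (-3649968 + (-3 + sqrt(957905)/3))*(1/8687958) = (-3649971 + sqrt(957905)/3)*(1/8687958) = -1216657/2895986 + sqrt(957905)/26063874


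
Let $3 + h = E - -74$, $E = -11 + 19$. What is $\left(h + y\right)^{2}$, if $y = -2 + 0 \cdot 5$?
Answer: $5929$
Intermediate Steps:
$E = 8$
$h = 79$ ($h = -3 + \left(8 - -74\right) = -3 + \left(8 + 74\right) = -3 + 82 = 79$)
$y = -2$ ($y = -2 + 0 = -2$)
$\left(h + y\right)^{2} = \left(79 - 2\right)^{2} = 77^{2} = 5929$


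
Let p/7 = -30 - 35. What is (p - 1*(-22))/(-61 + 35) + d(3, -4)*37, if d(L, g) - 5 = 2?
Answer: 7167/26 ≈ 275.65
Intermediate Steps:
p = -455 (p = 7*(-30 - 35) = 7*(-65) = -455)
d(L, g) = 7 (d(L, g) = 5 + 2 = 7)
(p - 1*(-22))/(-61 + 35) + d(3, -4)*37 = (-455 - 1*(-22))/(-61 + 35) + 7*37 = (-455 + 22)/(-26) + 259 = -1/26*(-433) + 259 = 433/26 + 259 = 7167/26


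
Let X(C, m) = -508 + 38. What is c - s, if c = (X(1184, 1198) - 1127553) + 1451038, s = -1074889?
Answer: 1397904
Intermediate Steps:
X(C, m) = -470
c = 323015 (c = (-470 - 1127553) + 1451038 = -1128023 + 1451038 = 323015)
c - s = 323015 - 1*(-1074889) = 323015 + 1074889 = 1397904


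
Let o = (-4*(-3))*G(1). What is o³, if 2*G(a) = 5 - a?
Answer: 13824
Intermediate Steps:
G(a) = 5/2 - a/2 (G(a) = (5 - a)/2 = 5/2 - a/2)
o = 24 (o = (-4*(-3))*(5/2 - ½*1) = 12*(5/2 - ½) = 12*2 = 24)
o³ = 24³ = 13824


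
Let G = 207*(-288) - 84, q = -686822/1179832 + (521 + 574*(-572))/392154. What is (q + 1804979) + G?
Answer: 67291480666251225/38556319844 ≈ 1.7453e+6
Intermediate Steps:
q = -54674765251/38556319844 (q = -686822*1/1179832 + (521 - 328328)*(1/392154) = -343411/589916 - 327807*1/392154 = -343411/589916 - 109269/130718 = -54674765251/38556319844 ≈ -1.4180)
G = -59700 (G = -59616 - 84 = -59700)
(q + 1804979) + G = (-54674765251/38556319844 + 1804979) - 59700 = 69593292960938025/38556319844 - 59700 = 67291480666251225/38556319844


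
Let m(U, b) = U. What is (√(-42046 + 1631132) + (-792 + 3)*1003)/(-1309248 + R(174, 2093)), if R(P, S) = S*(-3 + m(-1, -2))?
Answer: 791367/1317620 - √1589086/1317620 ≈ 0.59965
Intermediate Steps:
R(P, S) = -4*S (R(P, S) = S*(-3 - 1) = S*(-4) = -4*S)
(√(-42046 + 1631132) + (-792 + 3)*1003)/(-1309248 + R(174, 2093)) = (√(-42046 + 1631132) + (-792 + 3)*1003)/(-1309248 - 4*2093) = (√1589086 - 789*1003)/(-1309248 - 8372) = (√1589086 - 791367)/(-1317620) = (-791367 + √1589086)*(-1/1317620) = 791367/1317620 - √1589086/1317620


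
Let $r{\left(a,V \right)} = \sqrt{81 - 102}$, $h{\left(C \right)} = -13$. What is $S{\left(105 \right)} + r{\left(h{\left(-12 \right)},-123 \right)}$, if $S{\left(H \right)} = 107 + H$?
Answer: $212 + i \sqrt{21} \approx 212.0 + 4.5826 i$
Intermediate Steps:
$r{\left(a,V \right)} = i \sqrt{21}$ ($r{\left(a,V \right)} = \sqrt{-21} = i \sqrt{21}$)
$S{\left(105 \right)} + r{\left(h{\left(-12 \right)},-123 \right)} = \left(107 + 105\right) + i \sqrt{21} = 212 + i \sqrt{21}$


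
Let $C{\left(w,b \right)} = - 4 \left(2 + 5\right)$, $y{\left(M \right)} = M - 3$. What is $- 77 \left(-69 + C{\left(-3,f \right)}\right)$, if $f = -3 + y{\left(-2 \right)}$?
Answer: $7469$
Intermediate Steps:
$y{\left(M \right)} = -3 + M$
$f = -8$ ($f = -3 - 5 = -8$)
$C{\left(w,b \right)} = -28$ ($C{\left(w,b \right)} = \left(-4\right) 7 = -28$)
$- 77 \left(-69 + C{\left(-3,f \right)}\right) = - 77 \left(-69 - 28\right) = \left(-77\right) \left(-97\right) = 7469$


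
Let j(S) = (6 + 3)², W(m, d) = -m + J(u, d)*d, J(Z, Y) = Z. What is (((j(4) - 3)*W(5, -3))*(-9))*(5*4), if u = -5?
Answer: -140400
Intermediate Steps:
W(m, d) = -m - 5*d
j(S) = 81 (j(S) = 9² = 81)
(((j(4) - 3)*W(5, -3))*(-9))*(5*4) = (((81 - 3)*(-1*5 - 5*(-3)))*(-9))*(5*4) = ((78*(-5 + 15))*(-9))*20 = ((78*10)*(-9))*20 = (780*(-9))*20 = -7020*20 = -140400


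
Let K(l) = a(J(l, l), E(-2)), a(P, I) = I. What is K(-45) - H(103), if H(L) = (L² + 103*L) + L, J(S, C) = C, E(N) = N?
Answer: -21323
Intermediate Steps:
K(l) = -2
H(L) = L² + 104*L
K(-45) - H(103) = -2 - 103*(104 + 103) = -2 - 103*207 = -2 - 1*21321 = -2 - 21321 = -21323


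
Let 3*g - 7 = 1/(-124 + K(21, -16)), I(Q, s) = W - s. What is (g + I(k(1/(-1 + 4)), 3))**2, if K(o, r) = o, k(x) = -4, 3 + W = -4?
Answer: 624100/10609 ≈ 58.827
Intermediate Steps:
W = -7 (W = -3 - 4 = -7)
I(Q, s) = -7 - s
g = 240/103 (g = 7/3 + 1/(3*(-124 + 21)) = 7/3 + (1/3)/(-103) = 7/3 + (1/3)*(-1/103) = 7/3 - 1/309 = 240/103 ≈ 2.3301)
(g + I(k(1/(-1 + 4)), 3))**2 = (240/103 + (-7 - 1*3))**2 = (240/103 + (-7 - 3))**2 = (240/103 - 10)**2 = (-790/103)**2 = 624100/10609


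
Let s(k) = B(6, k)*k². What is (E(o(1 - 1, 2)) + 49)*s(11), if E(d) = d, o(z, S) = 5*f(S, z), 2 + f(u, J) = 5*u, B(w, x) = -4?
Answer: -43076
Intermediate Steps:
f(u, J) = -2 + 5*u
o(z, S) = -10 + 25*S (o(z, S) = 5*(-2 + 5*S) = -10 + 25*S)
s(k) = -4*k²
(E(o(1 - 1, 2)) + 49)*s(11) = ((-10 + 25*2) + 49)*(-4*11²) = ((-10 + 50) + 49)*(-4*121) = (40 + 49)*(-484) = 89*(-484) = -43076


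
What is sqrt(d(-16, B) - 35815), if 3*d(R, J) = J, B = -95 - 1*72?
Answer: 2*I*sqrt(80709)/3 ≈ 189.4*I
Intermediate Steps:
B = -167 (B = -95 - 72 = -167)
d(R, J) = J/3
sqrt(d(-16, B) - 35815) = sqrt((1/3)*(-167) - 35815) = sqrt(-167/3 - 35815) = sqrt(-107612/3) = 2*I*sqrt(80709)/3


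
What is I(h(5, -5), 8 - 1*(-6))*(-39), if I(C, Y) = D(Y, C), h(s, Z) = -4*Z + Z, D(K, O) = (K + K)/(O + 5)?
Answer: -273/5 ≈ -54.600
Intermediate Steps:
D(K, O) = 2*K/(5 + O) (D(K, O) = (2*K)/(5 + O) = 2*K/(5 + O))
h(s, Z) = -3*Z
I(C, Y) = 2*Y/(5 + C)
I(h(5, -5), 8 - 1*(-6))*(-39) = (2*(8 - 1*(-6))/(5 - 3*(-5)))*(-39) = (2*(8 + 6)/(5 + 15))*(-39) = (2*14/20)*(-39) = (2*14*(1/20))*(-39) = (7/5)*(-39) = -273/5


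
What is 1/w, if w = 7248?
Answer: 1/7248 ≈ 0.00013797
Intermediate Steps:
1/w = 1/7248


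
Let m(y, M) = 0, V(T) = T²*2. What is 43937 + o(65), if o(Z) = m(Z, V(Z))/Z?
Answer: 43937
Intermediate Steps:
V(T) = 2*T²
o(Z) = 0 (o(Z) = 0/Z = 0)
43937 + o(65) = 43937 + 0 = 43937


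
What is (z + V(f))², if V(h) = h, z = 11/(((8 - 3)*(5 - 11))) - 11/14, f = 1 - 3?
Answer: 109561/11025 ≈ 9.9375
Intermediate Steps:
f = -2
z = -121/105 (z = 11/((5*(-6))) - 11*1/14 = 11/(-30) - 11/14 = 11*(-1/30) - 11/14 = -11/30 - 11/14 = -121/105 ≈ -1.1524)
(z + V(f))² = (-121/105 - 2)² = (-331/105)² = 109561/11025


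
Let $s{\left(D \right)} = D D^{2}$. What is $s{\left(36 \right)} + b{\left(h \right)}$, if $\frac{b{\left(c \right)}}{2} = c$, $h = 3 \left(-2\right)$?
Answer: $46644$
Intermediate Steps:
$h = -6$
$s{\left(D \right)} = D^{3}$
$b{\left(c \right)} = 2 c$
$s{\left(36 \right)} + b{\left(h \right)} = 36^{3} + 2 \left(-6\right) = 46656 - 12 = 46644$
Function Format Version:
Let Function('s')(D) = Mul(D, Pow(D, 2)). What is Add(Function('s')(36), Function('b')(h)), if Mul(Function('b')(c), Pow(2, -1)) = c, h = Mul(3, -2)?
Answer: 46644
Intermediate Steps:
h = -6
Function('s')(D) = Pow(D, 3)
Function('b')(c) = Mul(2, c)
Add(Function('s')(36), Function('b')(h)) = Add(Pow(36, 3), Mul(2, -6)) = Add(46656, -12) = 46644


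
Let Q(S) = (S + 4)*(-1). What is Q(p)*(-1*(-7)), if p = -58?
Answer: 378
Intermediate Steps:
Q(S) = -4 - S (Q(S) = (4 + S)*(-1) = -4 - S)
Q(p)*(-1*(-7)) = (-4 - 1*(-58))*(-1*(-7)) = (-4 + 58)*7 = 54*7 = 378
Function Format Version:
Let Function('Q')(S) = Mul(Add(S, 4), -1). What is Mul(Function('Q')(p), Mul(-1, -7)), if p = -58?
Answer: 378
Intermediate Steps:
Function('Q')(S) = Add(-4, Mul(-1, S)) (Function('Q')(S) = Mul(Add(4, S), -1) = Add(-4, Mul(-1, S)))
Mul(Function('Q')(p), Mul(-1, -7)) = Mul(Add(-4, Mul(-1, -58)), Mul(-1, -7)) = Mul(Add(-4, 58), 7) = Mul(54, 7) = 378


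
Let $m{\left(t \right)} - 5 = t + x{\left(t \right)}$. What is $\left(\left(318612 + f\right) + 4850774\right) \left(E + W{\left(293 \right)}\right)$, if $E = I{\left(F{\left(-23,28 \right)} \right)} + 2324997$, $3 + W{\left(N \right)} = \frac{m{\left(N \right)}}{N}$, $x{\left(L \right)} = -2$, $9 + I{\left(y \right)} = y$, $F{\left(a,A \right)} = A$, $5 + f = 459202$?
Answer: $\frac{3834354559508215}{293} \approx 1.3087 \cdot 10^{13}$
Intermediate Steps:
$f = 459197$ ($f = -5 + 459202 = 459197$)
$I{\left(y \right)} = -9 + y$
$m{\left(t \right)} = 3 + t$ ($m{\left(t \right)} = 5 + \left(t - 2\right) = 5 + \left(-2 + t\right) = 3 + t$)
$W{\left(N \right)} = -3 + \frac{3 + N}{N}$
$E = 2325016$ ($E = \left(-9 + 28\right) + 2324997 = 19 + 2324997 = 2325016$)
$\left(\left(318612 + f\right) + 4850774\right) \left(E + W{\left(293 \right)}\right) = \left(\left(318612 + 459197\right) + 4850774\right) \left(2325016 - \left(2 - \frac{3}{293}\right)\right) = \left(777809 + 4850774\right) \left(2325016 + \left(-2 + 3 \cdot \frac{1}{293}\right)\right) = 5628583 \left(2325016 + \left(-2 + \frac{3}{293}\right)\right) = 5628583 \left(2325016 - \frac{583}{293}\right) = 5628583 \cdot \frac{681229105}{293} = \frac{3834354559508215}{293}$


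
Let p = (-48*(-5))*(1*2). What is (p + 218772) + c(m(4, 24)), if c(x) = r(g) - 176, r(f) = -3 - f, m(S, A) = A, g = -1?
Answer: 219074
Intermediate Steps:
c(x) = -178 (c(x) = (-3 - 1*(-1)) - 176 = (-3 + 1) - 176 = -2 - 176 = -178)
p = 480 (p = 240*2 = 480)
(p + 218772) + c(m(4, 24)) = (480 + 218772) - 178 = 219252 - 178 = 219074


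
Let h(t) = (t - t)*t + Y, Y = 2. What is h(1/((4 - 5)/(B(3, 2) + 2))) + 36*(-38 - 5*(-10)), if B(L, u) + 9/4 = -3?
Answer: 434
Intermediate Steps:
B(L, u) = -21/4 (B(L, u) = -9/4 - 3 = -21/4)
h(t) = 2 (h(t) = (t - t)*t + 2 = 0*t + 2 = 0 + 2 = 2)
h(1/((4 - 5)/(B(3, 2) + 2))) + 36*(-38 - 5*(-10)) = 2 + 36*(-38 - 5*(-10)) = 2 + 36*(-38 + 50) = 2 + 36*12 = 2 + 432 = 434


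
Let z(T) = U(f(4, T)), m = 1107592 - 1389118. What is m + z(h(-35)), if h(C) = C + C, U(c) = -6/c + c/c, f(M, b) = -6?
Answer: -281524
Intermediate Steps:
m = -281526
U(c) = 1 - 6/c (U(c) = -6/c + 1 = 1 - 6/c)
h(C) = 2*C
z(T) = 2 (z(T) = (-6 - 6)/(-6) = -⅙*(-12) = 2)
m + z(h(-35)) = -281526 + 2 = -281524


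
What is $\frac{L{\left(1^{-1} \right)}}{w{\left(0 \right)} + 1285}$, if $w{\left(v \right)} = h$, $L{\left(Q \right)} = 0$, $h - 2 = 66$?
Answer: $0$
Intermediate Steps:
$h = 68$ ($h = 2 + 66 = 68$)
$w{\left(v \right)} = 68$
$\frac{L{\left(1^{-1} \right)}}{w{\left(0 \right)} + 1285} = \frac{0}{68 + 1285} = \frac{0}{1353} = 0 \cdot \frac{1}{1353} = 0$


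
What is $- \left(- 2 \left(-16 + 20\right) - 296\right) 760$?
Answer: $231040$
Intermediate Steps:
$- \left(- 2 \left(-16 + 20\right) - 296\right) 760 = - \left(\left(-2\right) 4 - 296\right) 760 = - \left(-8 - 296\right) 760 = - \left(-304\right) 760 = \left(-1\right) \left(-231040\right) = 231040$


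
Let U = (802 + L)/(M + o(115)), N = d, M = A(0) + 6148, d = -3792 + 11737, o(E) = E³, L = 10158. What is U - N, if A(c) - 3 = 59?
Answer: -2426535873/305417 ≈ -7945.0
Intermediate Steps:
A(c) = 62 (A(c) = 3 + 59 = 62)
d = 7945
M = 6210 (M = 62 + 6148 = 6210)
N = 7945
U = 2192/305417 (U = (802 + 10158)/(6210 + 115³) = 10960/(6210 + 1520875) = 10960/1527085 = 10960*(1/1527085) = 2192/305417 ≈ 0.0071771)
U - N = 2192/305417 - 1*7945 = 2192/305417 - 7945 = -2426535873/305417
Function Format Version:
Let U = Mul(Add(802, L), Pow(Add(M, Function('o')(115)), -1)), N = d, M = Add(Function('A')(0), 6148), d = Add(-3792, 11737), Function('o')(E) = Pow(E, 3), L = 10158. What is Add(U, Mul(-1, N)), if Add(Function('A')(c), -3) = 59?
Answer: Rational(-2426535873, 305417) ≈ -7945.0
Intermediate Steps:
Function('A')(c) = 62 (Function('A')(c) = Add(3, 59) = 62)
d = 7945
M = 6210 (M = Add(62, 6148) = 6210)
N = 7945
U = Rational(2192, 305417) (U = Mul(Add(802, 10158), Pow(Add(6210, Pow(115, 3)), -1)) = Mul(10960, Pow(Add(6210, 1520875), -1)) = Mul(10960, Pow(1527085, -1)) = Mul(10960, Rational(1, 1527085)) = Rational(2192, 305417) ≈ 0.0071771)
Add(U, Mul(-1, N)) = Add(Rational(2192, 305417), Mul(-1, 7945)) = Add(Rational(2192, 305417), -7945) = Rational(-2426535873, 305417)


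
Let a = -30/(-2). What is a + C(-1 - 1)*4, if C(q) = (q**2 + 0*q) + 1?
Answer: 35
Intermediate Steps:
C(q) = 1 + q**2 (C(q) = (q**2 + 0) + 1 = q**2 + 1 = 1 + q**2)
a = 15 (a = -30*(-1/2) = 15)
a + C(-1 - 1)*4 = 15 + (1 + (-1 - 1)**2)*4 = 15 + (1 + (-2)**2)*4 = 15 + (1 + 4)*4 = 15 + 5*4 = 15 + 20 = 35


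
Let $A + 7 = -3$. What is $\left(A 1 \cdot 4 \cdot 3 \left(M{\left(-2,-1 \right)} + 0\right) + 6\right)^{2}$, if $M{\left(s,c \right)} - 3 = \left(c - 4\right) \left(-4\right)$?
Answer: $7584516$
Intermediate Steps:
$A = -10$ ($A = -7 - 3 = -10$)
$M{\left(s,c \right)} = 19 - 4 c$ ($M{\left(s,c \right)} = 3 + \left(c - 4\right) \left(-4\right) = 3 + \left(-4 + c\right) \left(-4\right) = 3 - \left(-16 + 4 c\right) = 19 - 4 c$)
$\left(A 1 \cdot 4 \cdot 3 \left(M{\left(-2,-1 \right)} + 0\right) + 6\right)^{2} = \left(- 10 \cdot 1 \cdot 4 \cdot 3 \left(\left(19 - -4\right) + 0\right) + 6\right)^{2} = \left(- 10 \cdot 4 \cdot 3 \left(\left(19 + 4\right) + 0\right) + 6\right)^{2} = \left(- 10 \cdot 12 \left(23 + 0\right) + 6\right)^{2} = \left(- 10 \cdot 12 \cdot 23 + 6\right)^{2} = \left(\left(-10\right) 276 + 6\right)^{2} = \left(-2760 + 6\right)^{2} = \left(-2754\right)^{2} = 7584516$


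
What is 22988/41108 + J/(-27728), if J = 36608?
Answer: -13554225/17810041 ≈ -0.76104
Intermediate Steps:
22988/41108 + J/(-27728) = 22988/41108 + 36608/(-27728) = 22988*(1/41108) + 36608*(-1/27728) = 5747/10277 - 2288/1733 = -13554225/17810041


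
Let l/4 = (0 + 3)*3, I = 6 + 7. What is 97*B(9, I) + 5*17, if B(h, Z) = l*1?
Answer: 3577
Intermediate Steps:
I = 13
l = 36 (l = 4*((0 + 3)*3) = 4*(3*3) = 4*9 = 36)
B(h, Z) = 36 (B(h, Z) = 36*1 = 36)
97*B(9, I) + 5*17 = 97*36 + 5*17 = 3492 + 85 = 3577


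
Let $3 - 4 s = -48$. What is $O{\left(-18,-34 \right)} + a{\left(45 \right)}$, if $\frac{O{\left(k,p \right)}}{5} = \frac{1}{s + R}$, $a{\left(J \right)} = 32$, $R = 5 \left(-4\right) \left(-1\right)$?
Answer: $\frac{4212}{131} \approx 32.153$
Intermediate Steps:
$s = \frac{51}{4}$ ($s = \frac{3}{4} - -12 = \frac{3}{4} + 12 = \frac{51}{4} \approx 12.75$)
$R = 20$ ($R = \left(-20\right) \left(-1\right) = 20$)
$O{\left(k,p \right)} = \frac{20}{131}$ ($O{\left(k,p \right)} = \frac{5}{\frac{51}{4} + 20} = \frac{5}{\frac{131}{4}} = 5 \cdot \frac{4}{131} = \frac{20}{131}$)
$O{\left(-18,-34 \right)} + a{\left(45 \right)} = \frac{20}{131} + 32 = \frac{4212}{131}$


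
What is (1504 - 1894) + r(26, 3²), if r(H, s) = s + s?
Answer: -372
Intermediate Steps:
r(H, s) = 2*s
(1504 - 1894) + r(26, 3²) = (1504 - 1894) + 2*3² = -390 + 2*9 = -390 + 18 = -372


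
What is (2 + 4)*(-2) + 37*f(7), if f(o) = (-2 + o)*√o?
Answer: -12 + 185*√7 ≈ 477.46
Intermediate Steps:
f(o) = √o*(-2 + o)
(2 + 4)*(-2) + 37*f(7) = (2 + 4)*(-2) + 37*(√7*(-2 + 7)) = 6*(-2) + 37*(√7*5) = -12 + 37*(5*√7) = -12 + 185*√7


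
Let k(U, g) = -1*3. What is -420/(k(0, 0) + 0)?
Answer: 140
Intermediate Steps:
k(U, g) = -3
-420/(k(0, 0) + 0) = -420/(-3 + 0) = -420/(-3) = -420*(-⅓) = 140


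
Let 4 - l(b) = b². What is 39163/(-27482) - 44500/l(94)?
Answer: 109632673/30340128 ≈ 3.6135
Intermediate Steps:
l(b) = 4 - b²
39163/(-27482) - 44500/l(94) = 39163/(-27482) - 44500/(4 - 1*94²) = 39163*(-1/27482) - 44500/(4 - 1*8836) = -39163/27482 - 44500/(4 - 8836) = -39163/27482 - 44500/(-8832) = -39163/27482 - 44500*(-1/8832) = -39163/27482 + 11125/2208 = 109632673/30340128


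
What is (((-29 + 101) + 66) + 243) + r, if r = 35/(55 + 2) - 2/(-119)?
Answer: 2588602/6783 ≈ 381.63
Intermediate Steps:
r = 4279/6783 (r = 35/57 - 2*(-1/119) = 35*(1/57) + 2/119 = 35/57 + 2/119 = 4279/6783 ≈ 0.63084)
(((-29 + 101) + 66) + 243) + r = (((-29 + 101) + 66) + 243) + 4279/6783 = ((72 + 66) + 243) + 4279/6783 = (138 + 243) + 4279/6783 = 381 + 4279/6783 = 2588602/6783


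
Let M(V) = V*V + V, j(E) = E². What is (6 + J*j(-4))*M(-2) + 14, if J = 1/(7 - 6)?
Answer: 58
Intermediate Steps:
J = 1 (J = 1/1 = 1)
M(V) = V + V² (M(V) = V² + V = V + V²)
(6 + J*j(-4))*M(-2) + 14 = (6 + 1*(-4)²)*(-2*(1 - 2)) + 14 = (6 + 1*16)*(-2*(-1)) + 14 = (6 + 16)*2 + 14 = 22*2 + 14 = 44 + 14 = 58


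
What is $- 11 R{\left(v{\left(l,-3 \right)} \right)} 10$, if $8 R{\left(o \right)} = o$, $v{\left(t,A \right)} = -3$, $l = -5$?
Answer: $\frac{165}{4} \approx 41.25$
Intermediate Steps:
$R{\left(o \right)} = \frac{o}{8}$
$- 11 R{\left(v{\left(l,-3 \right)} \right)} 10 = - 11 \cdot \frac{1}{8} \left(-3\right) 10 = \left(-11\right) \left(- \frac{3}{8}\right) 10 = \frac{33}{8} \cdot 10 = \frac{165}{4}$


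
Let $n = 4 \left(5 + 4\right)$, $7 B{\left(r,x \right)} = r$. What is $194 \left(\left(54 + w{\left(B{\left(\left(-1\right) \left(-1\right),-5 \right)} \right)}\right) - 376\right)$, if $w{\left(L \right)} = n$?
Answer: $-55484$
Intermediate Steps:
$B{\left(r,x \right)} = \frac{r}{7}$
$n = 36$ ($n = 4 \cdot 9 = 36$)
$w{\left(L \right)} = 36$
$194 \left(\left(54 + w{\left(B{\left(\left(-1\right) \left(-1\right),-5 \right)} \right)}\right) - 376\right) = 194 \left(\left(54 + 36\right) - 376\right) = 194 \left(90 - 376\right) = 194 \left(-286\right) = -55484$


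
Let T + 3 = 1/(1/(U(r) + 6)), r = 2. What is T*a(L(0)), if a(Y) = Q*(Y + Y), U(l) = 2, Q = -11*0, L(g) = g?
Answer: 0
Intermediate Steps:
Q = 0
a(Y) = 0 (a(Y) = 0*(Y + Y) = 0*(2*Y) = 0)
T = 5 (T = -3 + 1/(1/(2 + 6)) = -3 + 1/(1/8) = -3 + 1/(⅛) = -3 + 8 = 5)
T*a(L(0)) = 5*0 = 0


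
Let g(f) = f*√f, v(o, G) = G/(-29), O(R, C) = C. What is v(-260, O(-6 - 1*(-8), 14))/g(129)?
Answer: -14*√129/482589 ≈ -0.00032949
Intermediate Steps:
v(o, G) = -G/29 (v(o, G) = G*(-1/29) = -G/29)
g(f) = f^(3/2)
v(-260, O(-6 - 1*(-8), 14))/g(129) = (-1/29*14)/(129^(3/2)) = -14*√129/16641/29 = -14*√129/482589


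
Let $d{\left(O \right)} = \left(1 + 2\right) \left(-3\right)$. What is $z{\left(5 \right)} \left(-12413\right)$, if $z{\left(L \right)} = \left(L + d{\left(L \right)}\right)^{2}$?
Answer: $-198608$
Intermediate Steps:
$d{\left(O \right)} = -9$ ($d{\left(O \right)} = 3 \left(-3\right) = -9$)
$z{\left(L \right)} = \left(-9 + L\right)^{2}$ ($z{\left(L \right)} = \left(L - 9\right)^{2} = \left(-9 + L\right)^{2}$)
$z{\left(5 \right)} \left(-12413\right) = \left(-9 + 5\right)^{2} \left(-12413\right) = \left(-4\right)^{2} \left(-12413\right) = 16 \left(-12413\right) = -198608$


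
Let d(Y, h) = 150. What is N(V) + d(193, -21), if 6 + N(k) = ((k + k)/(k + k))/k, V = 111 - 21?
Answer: 12961/90 ≈ 144.01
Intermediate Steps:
V = 90
N(k) = -6 + 1/k (N(k) = -6 + ((k + k)/(k + k))/k = -6 + ((2*k)/((2*k)))/k = -6 + ((2*k)*(1/(2*k)))/k = -6 + 1/k)
N(V) + d(193, -21) = (-6 + 1/90) + 150 = -539/90 + 150 = 12961/90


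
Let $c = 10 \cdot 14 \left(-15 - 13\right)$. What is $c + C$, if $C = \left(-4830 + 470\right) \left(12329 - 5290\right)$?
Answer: $-30693960$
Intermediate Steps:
$C = -30690040$ ($C = \left(-4360\right) 7039 = -30690040$)
$c = -3920$ ($c = 140 \left(-15 - 13\right) = 140 \left(-28\right) = -3920$)
$c + C = -3920 - 30690040 = -30693960$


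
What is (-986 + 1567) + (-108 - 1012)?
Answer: -539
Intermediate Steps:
(-986 + 1567) + (-108 - 1012) = 581 - 1120 = -539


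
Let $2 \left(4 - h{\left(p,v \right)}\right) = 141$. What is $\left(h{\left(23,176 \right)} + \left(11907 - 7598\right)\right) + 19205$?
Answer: $\frac{46895}{2} \approx 23448.0$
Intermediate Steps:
$h{\left(p,v \right)} = - \frac{133}{2}$ ($h{\left(p,v \right)} = 4 - \frac{141}{2} = - \frac{133}{2}$)
$\left(h{\left(23,176 \right)} + \left(11907 - 7598\right)\right) + 19205 = \left(- \frac{133}{2} + \left(11907 - 7598\right)\right) + 19205 = \left(- \frac{133}{2} + 4309\right) + 19205 = \frac{8485}{2} + 19205 = \frac{46895}{2}$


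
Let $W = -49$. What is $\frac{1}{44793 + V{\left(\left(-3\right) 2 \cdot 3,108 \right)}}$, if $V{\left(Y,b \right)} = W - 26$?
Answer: $\frac{1}{44718} \approx 2.2362 \cdot 10^{-5}$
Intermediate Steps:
$V{\left(Y,b \right)} = -75$ ($V{\left(Y,b \right)} = -49 - 26 = -75$)
$\frac{1}{44793 + V{\left(\left(-3\right) 2 \cdot 3,108 \right)}} = \frac{1}{44793 - 75} = \frac{1}{44718}$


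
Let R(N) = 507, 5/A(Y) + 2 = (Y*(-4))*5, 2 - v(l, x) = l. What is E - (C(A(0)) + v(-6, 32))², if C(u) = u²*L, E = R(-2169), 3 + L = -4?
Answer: -12337/16 ≈ -771.06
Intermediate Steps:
L = -7 (L = -3 - 4 = -7)
v(l, x) = 2 - l
A(Y) = 5/(-2 - 20*Y) (A(Y) = 5/(-2 + (Y*(-4))*5) = 5/(-2 - 4*Y*5) = 5/(-2 - 20*Y))
E = 507
C(u) = -7*u² (C(u) = u²*(-7) = -7*u²)
E - (C(A(0)) + v(-6, 32))² = 507 - (-7*25/(2 + 20*0)² + (2 - 1*(-6)))² = 507 - (-7*25/(2 + 0)² + (2 + 6))² = 507 - (-7*(-5/2)² + 8)² = 507 - (-7*25/4 + 8)² = 507 - (-175/4 + 8)² = 507 - (-143/4)² = 507 - 1*20449/16 = 507 - 20449/16 = -12337/16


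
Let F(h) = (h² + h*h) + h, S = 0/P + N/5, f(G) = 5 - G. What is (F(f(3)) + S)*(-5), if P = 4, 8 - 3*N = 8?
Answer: -50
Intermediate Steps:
N = 0 (N = 8/3 - ⅓*8 = 8/3 - 8/3 = 0)
S = 0 (S = 0/4 + 0/5 = 0*(¼) + 0*(⅕) = 0 + 0 = 0)
F(h) = h + 2*h² (F(h) = (h² + h²) + h = 2*h² + h = h + 2*h²)
(F(f(3)) + S)*(-5) = ((5 - 1*3)*(1 + 2*(5 - 1*3)) + 0)*(-5) = ((5 - 3)*(1 + 2*(5 - 3)) + 0)*(-5) = (2*(1 + 2*2) + 0)*(-5) = (2*(1 + 4) + 0)*(-5) = (2*5 + 0)*(-5) = (10 + 0)*(-5) = 10*(-5) = -50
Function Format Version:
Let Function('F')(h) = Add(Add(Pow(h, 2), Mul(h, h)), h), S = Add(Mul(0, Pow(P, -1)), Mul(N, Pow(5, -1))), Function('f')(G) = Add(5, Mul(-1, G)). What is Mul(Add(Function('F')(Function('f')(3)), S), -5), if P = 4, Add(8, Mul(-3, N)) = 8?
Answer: -50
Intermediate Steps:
N = 0 (N = Add(Rational(8, 3), Mul(Rational(-1, 3), 8)) = Add(Rational(8, 3), Rational(-8, 3)) = 0)
S = 0 (S = Add(Mul(0, Pow(4, -1)), Mul(0, Pow(5, -1))) = Add(Mul(0, Rational(1, 4)), Mul(0, Rational(1, 5))) = Add(0, 0) = 0)
Function('F')(h) = Add(h, Mul(2, Pow(h, 2))) (Function('F')(h) = Add(Add(Pow(h, 2), Pow(h, 2)), h) = Add(Mul(2, Pow(h, 2)), h) = Add(h, Mul(2, Pow(h, 2))))
Mul(Add(Function('F')(Function('f')(3)), S), -5) = Mul(Add(Mul(Add(5, Mul(-1, 3)), Add(1, Mul(2, Add(5, Mul(-1, 3))))), 0), -5) = Mul(Add(Mul(Add(5, -3), Add(1, Mul(2, Add(5, -3)))), 0), -5) = Mul(Add(Mul(2, Add(1, Mul(2, 2))), 0), -5) = Mul(Add(Mul(2, Add(1, 4)), 0), -5) = Mul(Add(Mul(2, 5), 0), -5) = Mul(Add(10, 0), -5) = Mul(10, -5) = -50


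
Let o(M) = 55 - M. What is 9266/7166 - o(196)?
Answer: 509836/3583 ≈ 142.29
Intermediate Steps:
9266/7166 - o(196) = 9266/7166 - (55 - 1*196) = 9266*(1/7166) - (55 - 196) = 4633/3583 - 1*(-141) = 4633/3583 + 141 = 509836/3583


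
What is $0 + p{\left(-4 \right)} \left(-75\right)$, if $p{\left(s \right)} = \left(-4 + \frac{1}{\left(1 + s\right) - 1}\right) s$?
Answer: $-1275$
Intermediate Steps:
$p{\left(s \right)} = s \left(-4 + \frac{1}{s}\right)$ ($p{\left(s \right)} = \left(-4 + \frac{1}{s}\right) s = s \left(-4 + \frac{1}{s}\right)$)
$0 + p{\left(-4 \right)} \left(-75\right) = 0 + \left(1 - -16\right) \left(-75\right) = 0 + \left(1 + 16\right) \left(-75\right) = 0 + 17 \left(-75\right) = 0 - 1275 = -1275$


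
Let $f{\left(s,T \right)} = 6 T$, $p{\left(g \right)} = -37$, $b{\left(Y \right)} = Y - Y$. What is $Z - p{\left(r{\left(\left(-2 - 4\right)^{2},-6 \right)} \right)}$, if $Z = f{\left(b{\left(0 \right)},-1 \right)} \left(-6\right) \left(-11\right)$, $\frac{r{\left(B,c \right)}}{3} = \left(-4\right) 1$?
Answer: $-359$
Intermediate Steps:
$r{\left(B,c \right)} = -12$ ($r{\left(B,c \right)} = 3 \left(\left(-4\right) 1\right) = 3 \left(-4\right) = -12$)
$b{\left(Y \right)} = 0$
$Z = -396$ ($Z = 6 \left(-1\right) \left(-6\right) \left(-11\right) = \left(-6\right) \left(-6\right) \left(-11\right) = 36 \left(-11\right) = -396$)
$Z - p{\left(r{\left(\left(-2 - 4\right)^{2},-6 \right)} \right)} = -396 - -37 = -396 + 37 = -359$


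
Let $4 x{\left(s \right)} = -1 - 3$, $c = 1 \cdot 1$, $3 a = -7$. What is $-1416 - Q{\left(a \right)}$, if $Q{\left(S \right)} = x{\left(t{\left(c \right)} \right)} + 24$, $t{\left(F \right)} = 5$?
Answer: $-1439$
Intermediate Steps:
$a = - \frac{7}{3}$ ($a = \frac{1}{3} \left(-7\right) = - \frac{7}{3} \approx -2.3333$)
$c = 1$
$x{\left(s \right)} = -1$ ($x{\left(s \right)} = \frac{-1 - 3}{4} = \frac{1}{4} \left(-4\right) = -1$)
$Q{\left(S \right)} = 23$ ($Q{\left(S \right)} = -1 + 24 = 23$)
$-1416 - Q{\left(a \right)} = -1416 - 23 = -1439$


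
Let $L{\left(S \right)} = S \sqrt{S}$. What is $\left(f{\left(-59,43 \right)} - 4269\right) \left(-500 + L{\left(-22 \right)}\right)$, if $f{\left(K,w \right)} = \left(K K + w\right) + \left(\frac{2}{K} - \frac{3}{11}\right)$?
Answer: $\frac{241852000}{649} + \frac{967408 i \sqrt{22}}{59} \approx 3.7265 \cdot 10^{5} + 76908.0 i$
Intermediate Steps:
$L{\left(S \right)} = S^{\frac{3}{2}}$
$f{\left(K,w \right)} = - \frac{3}{11} + w + K^{2} + \frac{2}{K}$ ($f{\left(K,w \right)} = \left(K^{2} + w\right) + \left(\frac{2}{K} - \frac{3}{11}\right) = \left(w + K^{2}\right) - \left(\frac{3}{11} - \frac{2}{K}\right) = - \frac{3}{11} + w + K^{2} + \frac{2}{K}$)
$\left(f{\left(-59,43 \right)} - 4269\right) \left(-500 + L{\left(-22 \right)}\right) = \left(\left(- \frac{3}{11} + 43 + \left(-59\right)^{2} + \frac{2}{-59}\right) - 4269\right) \left(-500 + \left(-22\right)^{\frac{3}{2}}\right) = \left(\left(- \frac{3}{11} + 43 + 3481 + 2 \left(- \frac{1}{59}\right)\right) - 4269\right) \left(-500 - 22 i \sqrt{22}\right) = \left(\left(- \frac{3}{11} + 43 + 3481 - \frac{2}{59}\right) - 4269\right) \left(-500 - 22 i \sqrt{22}\right) = \left(\frac{2286877}{649} - 4269\right) \left(-500 - 22 i \sqrt{22}\right) = - \frac{483704 \left(-500 - 22 i \sqrt{22}\right)}{649} = \frac{241852000}{649} + \frac{967408 i \sqrt{22}}{59}$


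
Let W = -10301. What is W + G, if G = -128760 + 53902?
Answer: -85159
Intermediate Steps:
G = -74858
W + G = -10301 - 74858 = -85159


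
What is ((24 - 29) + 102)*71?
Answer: 6887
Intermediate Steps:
((24 - 29) + 102)*71 = (-5 + 102)*71 = 97*71 = 6887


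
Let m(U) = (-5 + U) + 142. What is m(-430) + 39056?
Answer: 38763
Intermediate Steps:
m(U) = 137 + U
m(-430) + 39056 = (137 - 430) + 39056 = -293 + 39056 = 38763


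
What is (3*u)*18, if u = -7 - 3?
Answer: -540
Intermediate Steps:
u = -10
(3*u)*18 = (3*(-10))*18 = -30*18 = -540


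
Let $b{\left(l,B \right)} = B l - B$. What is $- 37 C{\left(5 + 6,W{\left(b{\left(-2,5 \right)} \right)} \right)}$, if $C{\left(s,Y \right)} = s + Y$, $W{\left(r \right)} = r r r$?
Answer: $124468$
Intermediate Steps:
$b{\left(l,B \right)} = - B + B l$
$W{\left(r \right)} = r^{3}$ ($W{\left(r \right)} = r^{2} r = r^{3}$)
$C{\left(s,Y \right)} = Y + s$
$- 37 C{\left(5 + 6,W{\left(b{\left(-2,5 \right)} \right)} \right)} = - 37 \left(\left(5 \left(-1 - 2\right)\right)^{3} + \left(5 + 6\right)\right) = - 37 \left(\left(5 \left(-3\right)\right)^{3} + 11\right) = - 37 \left(\left(-15\right)^{3} + 11\right) = - 37 \left(-3375 + 11\right) = \left(-37\right) \left(-3364\right) = 124468$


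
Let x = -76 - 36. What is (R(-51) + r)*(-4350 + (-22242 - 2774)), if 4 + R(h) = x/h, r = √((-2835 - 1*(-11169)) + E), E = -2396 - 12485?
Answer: 2701672/51 - 29366*I*√6547 ≈ 52974.0 - 2.3761e+6*I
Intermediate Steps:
E = -14881
r = I*√6547 (r = √((-2835 - 1*(-11169)) - 14881) = √((-2835 + 11169) - 14881) = √(8334 - 14881) = √(-6547) = I*√6547 ≈ 80.914*I)
x = -112
R(h) = -4 - 112/h
(R(-51) + r)*(-4350 + (-22242 - 2774)) = ((-4 - 112/(-51)) + I*√6547)*(-4350 + (-22242 - 2774)) = ((-4 - 112*(-1/51)) + I*√6547)*(-4350 - 25016) = ((-4 + 112/51) + I*√6547)*(-29366) = (-92/51 + I*√6547)*(-29366) = 2701672/51 - 29366*I*√6547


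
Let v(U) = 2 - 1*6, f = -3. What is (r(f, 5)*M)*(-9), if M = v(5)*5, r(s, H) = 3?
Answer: 540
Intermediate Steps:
v(U) = -4 (v(U) = 2 - 6 = -4)
M = -20 (M = -4*5 = -20)
(r(f, 5)*M)*(-9) = (3*(-20))*(-9) = -60*(-9) = 540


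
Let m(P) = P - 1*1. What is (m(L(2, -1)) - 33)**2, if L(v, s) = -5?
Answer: 1521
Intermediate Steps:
m(P) = -1 + P (m(P) = P - 1 = -1 + P)
(m(L(2, -1)) - 33)**2 = ((-1 - 5) - 33)**2 = (-6 - 33)**2 = (-39)**2 = 1521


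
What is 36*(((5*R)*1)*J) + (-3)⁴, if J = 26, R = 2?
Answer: 9441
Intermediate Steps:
36*(((5*R)*1)*J) + (-3)⁴ = 36*(((5*2)*1)*26) + (-3)⁴ = 36*((10*1)*26) + 81 = 36*(10*26) + 81 = 36*260 + 81 = 9360 + 81 = 9441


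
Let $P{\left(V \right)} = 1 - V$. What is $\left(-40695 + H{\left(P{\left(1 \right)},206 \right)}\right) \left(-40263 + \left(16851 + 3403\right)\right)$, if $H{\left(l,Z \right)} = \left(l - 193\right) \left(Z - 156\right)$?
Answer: $1007353105$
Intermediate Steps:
$H{\left(l,Z \right)} = \left(-193 + l\right) \left(-156 + Z\right)$
$\left(-40695 + H{\left(P{\left(1 \right)},206 \right)}\right) \left(-40263 + \left(16851 + 3403\right)\right) = \left(-40695 + \left(30108 - 39758 - 156 \left(1 - 1\right) + 206 \left(1 - 1\right)\right)\right) \left(-40263 + \left(16851 + 3403\right)\right) = \left(-40695 + \left(30108 - 39758 - 156 \left(1 - 1\right) + 206 \left(1 - 1\right)\right)\right) \left(-40263 + 20254\right) = \left(-40695 + \left(30108 - 39758 - 0 + 206 \cdot 0\right)\right) \left(-20009\right) = \left(-40695 + \left(30108 - 39758 + 0 + 0\right)\right) \left(-20009\right) = \left(-40695 - 9650\right) \left(-20009\right) = \left(-50345\right) \left(-20009\right) = 1007353105$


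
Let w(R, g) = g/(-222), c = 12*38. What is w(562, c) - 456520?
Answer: -16891316/37 ≈ -4.5652e+5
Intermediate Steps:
c = 456
w(R, g) = -g/222 (w(R, g) = g*(-1/222) = -g/222)
w(562, c) - 456520 = -1/222*456 - 456520 = -76/37 - 456520 = -16891316/37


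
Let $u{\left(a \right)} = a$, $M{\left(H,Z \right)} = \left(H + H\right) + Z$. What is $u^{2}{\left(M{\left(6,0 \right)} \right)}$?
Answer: $144$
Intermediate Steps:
$M{\left(H,Z \right)} = Z + 2 H$ ($M{\left(H,Z \right)} = 2 H + Z = Z + 2 H$)
$u^{2}{\left(M{\left(6,0 \right)} \right)} = \left(0 + 2 \cdot 6\right)^{2} = \left(0 + 12\right)^{2} = 12^{2} = 144$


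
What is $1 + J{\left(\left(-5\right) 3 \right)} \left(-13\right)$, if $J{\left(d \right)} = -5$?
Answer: $66$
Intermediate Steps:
$1 + J{\left(\left(-5\right) 3 \right)} \left(-13\right) = 1 - -65 = 1 + 65 = 66$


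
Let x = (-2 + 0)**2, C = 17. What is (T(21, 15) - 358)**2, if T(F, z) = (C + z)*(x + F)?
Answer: 195364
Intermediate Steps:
x = 4 (x = (-2)**2 = 4)
T(F, z) = (4 + F)*(17 + z) (T(F, z) = (17 + z)*(4 + F) = (4 + F)*(17 + z))
(T(21, 15) - 358)**2 = ((68 + 4*15 + 17*21 + 21*15) - 358)**2 = ((68 + 60 + 357 + 315) - 358)**2 = (800 - 358)**2 = 442**2 = 195364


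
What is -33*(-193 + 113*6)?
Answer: -16005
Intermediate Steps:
-33*(-193 + 113*6) = -33*(-193 + 678) = -33*485 = -16005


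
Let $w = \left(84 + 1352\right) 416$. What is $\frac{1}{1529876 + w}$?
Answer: $\frac{1}{2127252} \approx 4.7009 \cdot 10^{-7}$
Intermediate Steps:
$w = 597376$ ($w = 1436 \cdot 416 = 597376$)
$\frac{1}{1529876 + w} = \frac{1}{1529876 + 597376} = \frac{1}{2127252}$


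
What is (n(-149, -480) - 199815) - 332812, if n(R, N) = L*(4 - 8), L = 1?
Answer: -532631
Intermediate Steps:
n(R, N) = -4 (n(R, N) = 1*(4 - 8) = 1*(-4) = -4)
(n(-149, -480) - 199815) - 332812 = (-4 - 199815) - 332812 = -199819 - 332812 = -532631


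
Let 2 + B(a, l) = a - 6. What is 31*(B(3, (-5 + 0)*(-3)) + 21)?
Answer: 496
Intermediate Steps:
B(a, l) = -8 + a (B(a, l) = -2 + (a - 6) = -2 + (-6 + a) = -8 + a)
31*(B(3, (-5 + 0)*(-3)) + 21) = 31*((-8 + 3) + 21) = 31*(-5 + 21) = 31*16 = 496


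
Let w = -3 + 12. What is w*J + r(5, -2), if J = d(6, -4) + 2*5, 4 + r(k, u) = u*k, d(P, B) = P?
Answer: 130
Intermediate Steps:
r(k, u) = -4 + k*u (r(k, u) = -4 + u*k = -4 + k*u)
w = 9
J = 16 (J = 6 + 2*5 = 6 + 10 = 16)
w*J + r(5, -2) = 9*16 + (-4 + 5*(-2)) = 144 + (-4 - 10) = 144 - 14 = 130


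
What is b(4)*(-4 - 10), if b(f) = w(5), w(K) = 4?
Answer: -56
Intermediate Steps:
b(f) = 4
b(4)*(-4 - 10) = 4*(-4 - 10) = 4*(-14) = -56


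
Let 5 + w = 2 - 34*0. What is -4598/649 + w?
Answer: -595/59 ≈ -10.085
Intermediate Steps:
w = -3 (w = -5 + (2 - 34*0) = -5 + (2 + 0) = -5 + 2 = -3)
-4598/649 + w = -4598/649 - 3 = -4598*1/649 - 3 = -418/59 - 3 = -595/59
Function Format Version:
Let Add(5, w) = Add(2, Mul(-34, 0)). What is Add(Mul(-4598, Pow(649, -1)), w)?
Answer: Rational(-595, 59) ≈ -10.085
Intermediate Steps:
w = -3 (w = Add(-5, Add(2, Mul(-34, 0))) = Add(-5, Add(2, 0)) = Add(-5, 2) = -3)
Add(Mul(-4598, Pow(649, -1)), w) = Add(Mul(-4598, Pow(649, -1)), -3) = Add(Mul(-4598, Rational(1, 649)), -3) = Add(Rational(-418, 59), -3) = Rational(-595, 59)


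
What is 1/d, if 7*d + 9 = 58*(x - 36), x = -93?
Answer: -7/7491 ≈ -0.00093445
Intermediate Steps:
d = -7491/7 (d = -9/7 + (58*(-93 - 36))/7 = -9/7 + (58*(-129))/7 = -9/7 + (⅐)*(-7482) = -9/7 - 7482/7 = -7491/7 ≈ -1070.1)
1/d = 1/(-7491/7) = -7/7491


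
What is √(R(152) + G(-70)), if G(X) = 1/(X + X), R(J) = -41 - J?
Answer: I*√945735/70 ≈ 13.893*I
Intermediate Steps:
G(X) = 1/(2*X)
√(R(152) + G(-70)) = √((-41 - 1*152) + (½)/(-70)) = √((-41 - 152) + (½)*(-1/70)) = √(-193 - 1/140) = √(-27021/140) = I*√945735/70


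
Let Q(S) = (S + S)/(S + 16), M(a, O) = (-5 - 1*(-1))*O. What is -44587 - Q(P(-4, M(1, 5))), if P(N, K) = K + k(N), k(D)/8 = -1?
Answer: -133775/3 ≈ -44592.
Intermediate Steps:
k(D) = -8 (k(D) = 8*(-1) = -8)
M(a, O) = -4*O (M(a, O) = (-5 + 1)*O = -4*O)
P(N, K) = -8 + K (P(N, K) = K - 8 = -8 + K)
Q(S) = 2*S/(16 + S) (Q(S) = (2*S)/(16 + S) = 2*S/(16 + S))
-44587 - Q(P(-4, M(1, 5))) = -44587 - 2*(-8 - 4*5)/(16 + (-8 - 4*5)) = -44587 - 2*(-8 - 20)/(16 + (-8 - 20)) = -44587 - 2*(-28)/(16 - 28) = -44587 - 2*(-28)/(-12) = -44587 - 2*(-28)*(-1)/12 = -44587 - 1*14/3 = -44587 - 14/3 = -133775/3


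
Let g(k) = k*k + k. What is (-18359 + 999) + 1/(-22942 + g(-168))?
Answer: -88779039/5114 ≈ -17360.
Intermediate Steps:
g(k) = k + k² (g(k) = k² + k = k + k²)
(-18359 + 999) + 1/(-22942 + g(-168)) = (-18359 + 999) + 1/(-22942 - 168*(1 - 168)) = -17360 + 1/(-22942 - 168*(-167)) = -17360 + 1/(-22942 + 28056) = -17360 + 1/5114 = -88779039/5114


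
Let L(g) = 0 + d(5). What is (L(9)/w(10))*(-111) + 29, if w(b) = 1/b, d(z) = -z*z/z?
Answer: 5579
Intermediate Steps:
d(z) = -z (d(z) = -z²/z = -z)
L(g) = -5 (L(g) = 0 - 1*5 = 0 - 5 = -5)
(L(9)/w(10))*(-111) + 29 = -5/(1/10)*(-111) + 29 = -5/⅒*(-111) + 29 = -5*10*(-111) + 29 = -50*(-111) + 29 = 5550 + 29 = 5579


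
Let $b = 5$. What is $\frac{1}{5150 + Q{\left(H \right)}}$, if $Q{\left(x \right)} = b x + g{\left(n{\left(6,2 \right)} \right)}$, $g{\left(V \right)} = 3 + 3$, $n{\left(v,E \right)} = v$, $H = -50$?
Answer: $\frac{1}{4906} \approx 0.00020383$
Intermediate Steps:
$g{\left(V \right)} = 6$
$Q{\left(x \right)} = 6 + 5 x$ ($Q{\left(x \right)} = 5 x + 6 = 6 + 5 x$)
$\frac{1}{5150 + Q{\left(H \right)}} = \frac{1}{5150 + \left(6 + 5 \left(-50\right)\right)} = \frac{1}{5150 + \left(6 - 250\right)} = \frac{1}{5150 - 244} = \frac{1}{4906}$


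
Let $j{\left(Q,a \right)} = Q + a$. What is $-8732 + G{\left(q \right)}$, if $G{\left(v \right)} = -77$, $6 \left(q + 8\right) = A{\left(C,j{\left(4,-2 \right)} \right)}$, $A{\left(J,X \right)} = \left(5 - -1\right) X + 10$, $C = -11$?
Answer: $-8809$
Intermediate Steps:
$A{\left(J,X \right)} = 10 + 6 X$ ($A{\left(J,X \right)} = \left(5 + 1\right) X + 10 = 6 X + 10 = 10 + 6 X$)
$q = - \frac{13}{3}$ ($q = -8 + \frac{10 + 6 \left(4 - 2\right)}{6} = -8 + \frac{10 + 6 \cdot 2}{6} = -8 + \frac{10 + 12}{6} = -8 + \frac{1}{6} \cdot 22 = -8 + \frac{11}{3} = - \frac{13}{3} \approx -4.3333$)
$-8732 + G{\left(q \right)} = -8732 - 77 = -8809$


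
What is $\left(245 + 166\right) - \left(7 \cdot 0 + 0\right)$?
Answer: $411$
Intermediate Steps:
$\left(245 + 166\right) - \left(7 \cdot 0 + 0\right) = 411 - \left(0 + 0\right) = 411 - 0 = 411 + 0 = 411$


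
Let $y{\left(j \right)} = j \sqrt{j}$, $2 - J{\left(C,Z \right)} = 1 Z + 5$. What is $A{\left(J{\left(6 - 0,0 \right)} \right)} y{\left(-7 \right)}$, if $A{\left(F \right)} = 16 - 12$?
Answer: $- 28 i \sqrt{7} \approx - 74.081 i$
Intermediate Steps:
$J{\left(C,Z \right)} = -3 - Z$ ($J{\left(C,Z \right)} = 2 - \left(1 Z + 5\right) = 2 - \left(Z + 5\right) = 2 - \left(5 + Z\right) = -3 - Z$)
$A{\left(F \right)} = 4$ ($A{\left(F \right)} = 16 - 12 = 4$)
$y{\left(j \right)} = j^{\frac{3}{2}}$
$A{\left(J{\left(6 - 0,0 \right)} \right)} y{\left(-7 \right)} = 4 \left(-7\right)^{\frac{3}{2}} = 4 \left(- 7 i \sqrt{7}\right) = - 28 i \sqrt{7}$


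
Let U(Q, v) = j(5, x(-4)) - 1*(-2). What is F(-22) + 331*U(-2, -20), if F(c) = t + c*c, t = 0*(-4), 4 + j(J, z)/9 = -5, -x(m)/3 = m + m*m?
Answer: -25665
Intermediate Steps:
x(m) = -3*m - 3*m² (x(m) = -3*(m + m*m) = -3*(m + m²) = -3*m - 3*m²)
j(J, z) = -81 (j(J, z) = -36 + 9*(-5) = -36 - 45 = -81)
U(Q, v) = -79 (U(Q, v) = -81 - 1*(-2) = -81 + 2 = -79)
t = 0
F(c) = c² (F(c) = 0 + c*c = 0 + c² = c²)
F(-22) + 331*U(-2, -20) = (-22)² + 331*(-79) = 484 - 26149 = -25665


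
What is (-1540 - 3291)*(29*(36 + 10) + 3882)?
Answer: -25198496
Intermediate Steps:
(-1540 - 3291)*(29*(36 + 10) + 3882) = -4831*(29*46 + 3882) = -4831*(1334 + 3882) = -4831*5216 = -25198496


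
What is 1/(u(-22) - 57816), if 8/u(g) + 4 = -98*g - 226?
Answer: -963/55676804 ≈ -1.7296e-5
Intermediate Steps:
u(g) = 8/(-230 - 98*g) (u(g) = 8/(-4 + (-98*g - 226)) = 8/(-4 + (-226 - 98*g)) = 8/(-230 - 98*g))
1/(u(-22) - 57816) = 1/(-4/(115 + 49*(-22)) - 57816) = 1/(-4/(115 - 1078) - 57816) = 1/(-4/(-963) - 57816) = 1/(-4*(-1/963) - 57816) = 1/(4/963 - 57816) = 1/(-55676804/963) = -963/55676804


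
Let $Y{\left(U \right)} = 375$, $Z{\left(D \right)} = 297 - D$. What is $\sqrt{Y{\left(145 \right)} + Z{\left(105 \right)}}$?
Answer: $9 \sqrt{7} \approx 23.812$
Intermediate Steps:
$\sqrt{Y{\left(145 \right)} + Z{\left(105 \right)}} = \sqrt{375 + \left(297 - 105\right)} = \sqrt{375 + 192} = \sqrt{567} = 9 \sqrt{7}$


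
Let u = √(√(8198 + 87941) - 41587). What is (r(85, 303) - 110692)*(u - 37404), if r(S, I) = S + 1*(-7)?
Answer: 4137406056 - 110614*√(-41587 + √96139) ≈ 4.1374e+9 - 2.2473e+7*I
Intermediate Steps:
r(S, I) = -7 + S (r(S, I) = S - 7 = -7 + S)
u = √(-41587 + √96139) (u = √(√96139 - 41587) = √(-41587 + √96139) ≈ 203.17*I)
(r(85, 303) - 110692)*(u - 37404) = ((-7 + 85) - 110692)*(√(-41587 + √96139) - 37404) = (78 - 110692)*(-37404 + √(-41587 + √96139)) = -110614*(-37404 + √(-41587 + √96139)) = 4137406056 - 110614*√(-41587 + √96139)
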